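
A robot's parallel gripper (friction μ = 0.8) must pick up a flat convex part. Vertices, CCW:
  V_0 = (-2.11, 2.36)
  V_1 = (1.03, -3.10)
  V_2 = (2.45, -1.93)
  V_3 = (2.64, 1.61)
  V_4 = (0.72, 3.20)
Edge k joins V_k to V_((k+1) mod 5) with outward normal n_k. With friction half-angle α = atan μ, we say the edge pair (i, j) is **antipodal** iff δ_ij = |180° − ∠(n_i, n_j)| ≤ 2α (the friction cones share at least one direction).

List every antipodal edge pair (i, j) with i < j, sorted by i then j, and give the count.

count = 5; pairs: (0,2), (0,3), (0,4), (1,4), (2,4)

α = atan 0.8 = 38.66°;  2α = 77.32°
n_0 = (-0.8669, -0.4985)
n_1 = (+0.6359, -0.7718)
n_2 = (+0.9986, -0.0536)
n_3 = (+0.6378, +0.7702)
n_4 = (-0.2845, +0.9587)
  (0,1): δ = 80.42°  ·
  (0,2): δ = 32.98°  ✓
  (0,3): δ = 20.47°  ✓
  (0,4): δ = 76.63°  ✓
  (1,2): δ = 132.56°  ·
  (1,3): δ = 79.12°  ·
  (1,4): δ = 22.95°  ✓
  (2,3): δ = 126.56°  ·
  (2,4): δ = 70.40°  ✓
  (3,4): δ = 123.84°  ·
antipodal pairs: 5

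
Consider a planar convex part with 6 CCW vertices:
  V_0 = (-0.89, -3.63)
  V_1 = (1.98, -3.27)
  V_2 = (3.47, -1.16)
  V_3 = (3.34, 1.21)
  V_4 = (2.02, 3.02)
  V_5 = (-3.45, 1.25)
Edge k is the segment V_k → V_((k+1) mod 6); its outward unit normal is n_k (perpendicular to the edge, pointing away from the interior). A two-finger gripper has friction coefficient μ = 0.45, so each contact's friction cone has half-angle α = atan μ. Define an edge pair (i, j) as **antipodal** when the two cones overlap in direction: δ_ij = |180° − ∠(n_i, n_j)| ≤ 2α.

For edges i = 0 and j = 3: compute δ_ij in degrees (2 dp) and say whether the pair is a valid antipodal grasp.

δ = 61.05°, invalid

α = atan 0.45 = 24.23°;  2α = 48.46°
edge 0: e_0 = (+2.87, +0.36);  n_0 = (+0.1245, -0.9922)
edge 3: e_3 = (-1.32, +1.81);  n_3 = (+0.8080, +0.5892)
∠(n_0, n_3) = 118.95°
δ = |180° − 118.95°| = 61.05°
61.05° > 2α = 48.46°  →  invalid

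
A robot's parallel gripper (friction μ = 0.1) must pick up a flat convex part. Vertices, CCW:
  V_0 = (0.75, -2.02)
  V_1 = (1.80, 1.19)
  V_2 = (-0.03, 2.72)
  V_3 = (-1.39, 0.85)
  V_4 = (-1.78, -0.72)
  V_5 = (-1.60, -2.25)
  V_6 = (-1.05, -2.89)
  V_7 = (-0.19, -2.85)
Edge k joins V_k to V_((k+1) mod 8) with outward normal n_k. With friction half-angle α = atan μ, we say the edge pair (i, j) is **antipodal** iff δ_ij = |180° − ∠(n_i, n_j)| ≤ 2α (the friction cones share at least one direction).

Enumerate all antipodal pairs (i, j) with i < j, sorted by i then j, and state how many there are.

count = 2; pairs: (0,3), (1,5)

α = atan 0.1 = 5.71°;  2α = 11.42°
n_0 = (+0.9504, -0.3109)
n_1 = (+0.6414, +0.7672)
n_2 = (-0.8087, +0.5882)
n_3 = (-0.9705, +0.2411)
n_4 = (-0.9932, -0.1168)
n_5 = (-0.7584, -0.6518)
n_6 = (+0.0465, -0.9989)
n_7 = (+0.6619, -0.7496)
  (0,1): δ = 111.78°  ·
  (0,2): δ = 17.91°  ·
  (0,3): δ = 4.16°  ✓
  (0,4): δ = 24.82°  ·
  (0,5): δ = 58.79°  ·
  (0,6): δ = 110.78°  ·
  (0,7): δ = 149.56°  ·
  (1,2): δ = 86.13°  ·
  (1,3): δ = 64.05°  ·
  (1,4): δ = 43.39°  ·
  (1,5): δ = 9.43°  ✓
  (1,6): δ = 42.56°  ·
  (1,7): δ = 81.34°  ·
  (2,3): δ = 157.92°  ·
  (2,4): δ = 137.26°  ·
  (2,5): δ = 103.30°  ·
  (2,6): δ = 51.31°  ·
  (2,7): δ = 12.53°  ·
  (3,4): δ = 159.34°  ·
  (3,5): δ = 125.37°  ·
  (3,6): δ = 73.39°  ·
  (3,7): δ = 34.61°  ·
  (4,5): δ = 146.03°  ·
  (4,6): δ = 94.05°  ·
  (4,7): δ = 55.27°  ·
  (5,6): δ = 128.01°  ·
  (5,7): δ = 89.23°  ·
  (6,7): δ = 141.22°  ·
antipodal pairs: 2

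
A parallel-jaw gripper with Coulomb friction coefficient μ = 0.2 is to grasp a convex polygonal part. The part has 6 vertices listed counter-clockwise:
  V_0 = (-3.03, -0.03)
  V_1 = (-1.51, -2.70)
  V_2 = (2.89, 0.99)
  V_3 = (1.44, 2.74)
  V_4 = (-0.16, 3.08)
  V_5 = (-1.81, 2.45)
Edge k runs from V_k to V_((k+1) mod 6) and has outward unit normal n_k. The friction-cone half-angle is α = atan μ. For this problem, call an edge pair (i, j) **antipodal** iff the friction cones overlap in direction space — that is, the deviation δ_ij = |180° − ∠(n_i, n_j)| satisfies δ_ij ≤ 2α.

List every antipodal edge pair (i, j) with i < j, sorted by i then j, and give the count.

count = 2; pairs: (0,2), (1,4)

α = atan 0.2 = 11.31°;  2α = 22.62°
n_0 = (-0.8690, -0.4947)
n_1 = (+0.6426, -0.7662)
n_2 = (+0.7700, +0.6380)
n_3 = (+0.2079, +0.9782)
n_4 = (-0.3567, +0.9342)
n_5 = (-0.8973, +0.4414)
  (0,1): δ = 79.67°  ·
  (0,2): δ = 9.99°  ✓
  (0,3): δ = 48.35°  ·
  (0,4): δ = 81.25°  ·
  (0,5): δ = 124.15°  ·
  (1,2): δ = 90.34°  ·
  (1,3): δ = 51.98°  ·
  (1,4): δ = 19.09°  ✓
  (1,5): δ = 23.82°  ·
  (2,3): δ = 141.64°  ·
  (2,4): δ = 108.75°  ·
  (2,5): δ = 65.84°  ·
  (3,4): δ = 147.11°  ·
  (3,5): δ = 104.20°  ·
  (4,5): δ = 137.09°  ·
antipodal pairs: 2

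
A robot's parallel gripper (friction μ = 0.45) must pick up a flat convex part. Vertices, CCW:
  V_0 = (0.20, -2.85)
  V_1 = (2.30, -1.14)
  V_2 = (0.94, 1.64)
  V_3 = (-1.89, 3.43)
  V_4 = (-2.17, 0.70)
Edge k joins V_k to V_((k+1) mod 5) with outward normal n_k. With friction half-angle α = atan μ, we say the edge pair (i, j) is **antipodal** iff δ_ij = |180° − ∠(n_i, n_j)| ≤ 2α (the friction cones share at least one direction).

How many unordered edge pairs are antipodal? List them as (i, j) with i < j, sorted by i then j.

α = atan 0.45 = 24.23°;  2α = 48.46°
n_0 = (+0.6314, -0.7754)
n_1 = (+0.8983, +0.4394)
n_2 = (+0.5346, +0.8451)
n_3 = (-0.9948, +0.1020)
n_4 = (-0.8317, -0.5552)
  (0,1): δ = 103.09°  ·
  (0,2): δ = 71.47°  ·
  (0,3): δ = 44.99°  ✓
  (0,4): δ = 84.57°  ·
  (1,2): δ = 148.38°  ·
  (1,3): δ = 31.92°  ✓
  (1,4): δ = 7.66°  ✓
  (2,3): δ = 63.54°  ·
  (2,4): δ = 23.96°  ✓
  (3,4): δ = 140.42°  ·
antipodal pairs: 4

count = 4; pairs: (0,3), (1,3), (1,4), (2,4)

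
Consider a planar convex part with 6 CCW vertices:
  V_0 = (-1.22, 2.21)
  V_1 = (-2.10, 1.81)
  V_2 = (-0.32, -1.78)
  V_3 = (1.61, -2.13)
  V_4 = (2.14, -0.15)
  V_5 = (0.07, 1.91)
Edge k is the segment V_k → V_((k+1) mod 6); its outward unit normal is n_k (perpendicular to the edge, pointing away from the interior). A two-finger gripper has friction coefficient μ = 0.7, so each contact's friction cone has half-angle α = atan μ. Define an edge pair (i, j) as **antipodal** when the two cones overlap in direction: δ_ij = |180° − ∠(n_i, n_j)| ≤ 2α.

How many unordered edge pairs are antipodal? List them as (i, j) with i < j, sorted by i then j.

α = atan 0.7 = 34.99°;  2α = 69.98°
n_0 = (-0.4138, +0.9104)
n_1 = (-0.8959, -0.4442)
n_2 = (-0.1784, -0.9840)
n_3 = (+0.9660, -0.2586)
n_4 = (+0.7054, +0.7088)
n_5 = (+0.2265, +0.9740)
  (0,1): δ = 88.07°  ·
  (0,2): δ = 34.72°  ✓
  (0,3): δ = 50.57°  ✓
  (0,4): δ = 110.69°  ·
  (0,5): δ = 142.46°  ·
  (1,2): δ = 126.65°  ·
  (1,3): δ = 41.36°  ✓
  (1,4): δ = 18.77°  ✓
  (1,5): δ = 50.53°  ✓
  (2,3): δ = 94.71°  ·
  (2,4): δ = 34.58°  ✓
  (2,5): δ = 2.81°  ✓
  (3,4): δ = 119.88°  ·
  (3,5): δ = 88.11°  ·
  (4,5): δ = 148.23°  ·
antipodal pairs: 7

count = 7; pairs: (0,2), (0,3), (1,3), (1,4), (1,5), (2,4), (2,5)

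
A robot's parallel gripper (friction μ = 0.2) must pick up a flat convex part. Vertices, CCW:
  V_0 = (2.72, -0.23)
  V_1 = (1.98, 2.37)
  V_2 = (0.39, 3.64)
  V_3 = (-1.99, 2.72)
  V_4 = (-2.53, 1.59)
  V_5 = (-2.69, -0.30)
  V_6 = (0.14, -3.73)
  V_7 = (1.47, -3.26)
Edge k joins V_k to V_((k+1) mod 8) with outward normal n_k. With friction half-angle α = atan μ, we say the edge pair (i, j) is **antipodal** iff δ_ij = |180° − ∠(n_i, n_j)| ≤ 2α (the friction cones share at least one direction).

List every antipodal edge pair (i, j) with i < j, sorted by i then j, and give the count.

count = 5; pairs: (0,4), (1,5), (2,6), (3,7), (4,7)

α = atan 0.2 = 11.31°;  2α = 22.62°
n_0 = (+0.9618, +0.2737)
n_1 = (+0.6241, +0.7813)
n_2 = (-0.3606, +0.9327)
n_3 = (-0.9023, +0.4312)
n_4 = (-0.9964, +0.0844)
n_5 = (-0.7713, -0.6364)
n_6 = (+0.3332, -0.9429)
n_7 = (+0.9244, -0.3814)
  (0,1): δ = 144.50°  ·
  (0,2): δ = 84.75°  ·
  (0,3): δ = 41.43°  ·
  (0,4): δ = 20.73°  ✓
  (0,5): δ = 23.64°  ·
  (0,6): δ = 93.58°  ·
  (0,7): δ = 141.69°  ·
  (1,2): δ = 120.25°  ·
  (1,3): δ = 76.93°  ·
  (1,4): δ = 56.22°  ·
  (1,5): δ = 11.86°  ✓
  (1,6): δ = 58.08°  ·
  (1,7): δ = 106.20°  ·
  (2,3): δ = 136.68°  ·
  (2,4): δ = 115.97°  ·
  (2,5): δ = 71.61°  ·
  (2,6): δ = 1.67°  ✓
  (2,7): δ = 46.45°  ·
  (3,4): δ = 159.30°  ·
  (3,5): δ = 114.93°  ·
  (3,6): δ = 45.00°  ·
  (3,7): δ = 3.12°  ✓
  (4,5): δ = 135.64°  ·
  (4,6): δ = 65.70°  ·
  (4,7): δ = 17.58°  ✓
  (5,6): δ = 110.06°  ·
  (5,7): δ = 61.94°  ·
  (6,7): δ = 131.88°  ·
antipodal pairs: 5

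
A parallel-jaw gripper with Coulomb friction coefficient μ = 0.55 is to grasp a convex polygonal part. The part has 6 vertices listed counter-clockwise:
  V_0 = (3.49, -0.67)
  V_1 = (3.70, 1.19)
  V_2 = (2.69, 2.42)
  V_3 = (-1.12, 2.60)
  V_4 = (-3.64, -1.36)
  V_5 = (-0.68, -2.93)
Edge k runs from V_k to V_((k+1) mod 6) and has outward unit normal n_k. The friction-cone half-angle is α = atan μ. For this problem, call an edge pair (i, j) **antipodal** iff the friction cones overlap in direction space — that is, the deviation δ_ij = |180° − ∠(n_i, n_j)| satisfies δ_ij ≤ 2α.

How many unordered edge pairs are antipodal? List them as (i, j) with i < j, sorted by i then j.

α = atan 0.55 = 28.81°;  2α = 57.62°
n_0 = (+0.9937, -0.1122)
n_1 = (+0.7728, +0.6346)
n_2 = (+0.0472, +0.9989)
n_3 = (-0.8437, +0.5369)
n_4 = (-0.4686, -0.8834)
n_5 = (+0.4765, -0.8792)
  (0,1): δ = 134.17°  ·
  (0,2): δ = 86.26°  ·
  (0,3): δ = 26.03°  ✓
  (0,4): δ = 68.50°  ·
  (0,5): δ = 124.90°  ·
  (1,2): δ = 132.10°  ·
  (1,3): δ = 71.86°  ·
  (1,4): δ = 22.67°  ✓
  (1,5): δ = 79.07°  ·
  (2,3): δ = 119.77°  ·
  (2,4): δ = 25.24°  ✓
  (2,5): δ = 31.16°  ✓
  (3,4): δ = 85.47°  ·
  (3,5): δ = 29.07°  ✓
  (4,5): δ = 123.60°  ·
antipodal pairs: 5

count = 5; pairs: (0,3), (1,4), (2,4), (2,5), (3,5)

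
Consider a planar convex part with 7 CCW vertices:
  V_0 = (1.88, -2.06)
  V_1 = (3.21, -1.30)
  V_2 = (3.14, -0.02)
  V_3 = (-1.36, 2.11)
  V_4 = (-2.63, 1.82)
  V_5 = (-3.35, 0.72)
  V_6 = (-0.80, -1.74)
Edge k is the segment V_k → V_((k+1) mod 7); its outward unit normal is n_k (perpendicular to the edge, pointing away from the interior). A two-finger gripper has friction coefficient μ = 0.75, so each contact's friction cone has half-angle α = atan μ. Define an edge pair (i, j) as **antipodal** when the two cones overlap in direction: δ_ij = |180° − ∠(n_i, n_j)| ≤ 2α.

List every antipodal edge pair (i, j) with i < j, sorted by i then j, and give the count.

α = atan 0.75 = 36.87°;  2α = 73.74°
n_0 = (+0.4961, -0.8682)
n_1 = (+0.9985, +0.0546)
n_2 = (+0.4278, +0.9039)
n_3 = (-0.2226, +0.9749)
n_4 = (-0.8367, +0.5477)
n_5 = (-0.6943, -0.7197)
n_6 = (-0.1186, -0.9929)
  (0,1): δ = 116.61°  ·
  (0,2): δ = 55.07°  ✓
  (0,3): δ = 16.88°  ✓
  (0,4): δ = 27.05°  ✓
  (0,5): δ = 106.28°  ·
  (0,6): δ = 143.45°  ·
  (1,2): δ = 118.46°  ·
  (1,3): δ = 80.27°  ·
  (1,4): δ = 36.34°  ✓
  (1,5): δ = 42.90°  ✓
  (1,6): δ = 80.06°  ·
  (2,3): δ = 141.81°  ·
  (2,4): δ = 97.88°  ·
  (2,5): δ = 18.64°  ✓
  (2,6): δ = 18.52°  ✓
  (3,4): δ = 136.07°  ·
  (3,5): δ = 56.83°  ✓
  (3,6): δ = 19.67°  ✓
  (4,5): δ = 100.76°  ·
  (4,6): δ = 63.60°  ✓
  (5,6): δ = 142.84°  ·
antipodal pairs: 10

count = 10; pairs: (0,2), (0,3), (0,4), (1,4), (1,5), (2,5), (2,6), (3,5), (3,6), (4,6)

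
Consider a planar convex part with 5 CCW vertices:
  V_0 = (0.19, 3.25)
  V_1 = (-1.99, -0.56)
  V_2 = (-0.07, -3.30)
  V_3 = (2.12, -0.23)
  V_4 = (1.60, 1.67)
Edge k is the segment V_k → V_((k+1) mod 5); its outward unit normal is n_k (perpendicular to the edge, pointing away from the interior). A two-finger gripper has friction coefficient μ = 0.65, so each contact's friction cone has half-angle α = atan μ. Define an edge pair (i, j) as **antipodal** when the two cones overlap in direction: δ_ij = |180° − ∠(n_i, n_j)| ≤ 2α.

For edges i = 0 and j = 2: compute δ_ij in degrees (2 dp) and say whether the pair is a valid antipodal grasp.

δ = 5.73°, valid

α = atan 0.65 = 33.02°;  2α = 66.05°
edge 0: e_0 = (-2.18, -3.81);  n_0 = (-0.8680, +0.4966)
edge 2: e_2 = (+2.19, +3.07);  n_2 = (+0.8141, -0.5807)
∠(n_0, n_2) = 174.27°
δ = |180° − 174.27°| = 5.73°
5.73° ≤ 2α = 66.05°  →  valid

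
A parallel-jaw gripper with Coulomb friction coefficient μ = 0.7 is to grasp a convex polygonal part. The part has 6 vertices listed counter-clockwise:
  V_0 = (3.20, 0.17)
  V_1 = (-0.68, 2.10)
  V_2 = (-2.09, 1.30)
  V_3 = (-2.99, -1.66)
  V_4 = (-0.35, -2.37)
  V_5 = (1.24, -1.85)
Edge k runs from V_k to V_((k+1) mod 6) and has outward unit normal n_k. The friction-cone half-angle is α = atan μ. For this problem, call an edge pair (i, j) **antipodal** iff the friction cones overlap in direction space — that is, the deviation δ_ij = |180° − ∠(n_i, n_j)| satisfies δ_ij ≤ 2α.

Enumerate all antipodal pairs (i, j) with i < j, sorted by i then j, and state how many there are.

α = atan 0.7 = 34.99°;  2α = 69.98°
n_0 = (+0.4454, +0.8953)
n_1 = (-0.4935, +0.8698)
n_2 = (-0.9568, +0.2909)
n_3 = (-0.2597, -0.9657)
n_4 = (+0.3108, -0.9505)
n_5 = (+0.7177, -0.6964)
  (0,1): δ = 123.98°  ·
  (0,2): δ = 80.47°  ·
  (0,3): δ = 11.39°  ✓
  (0,4): δ = 44.56°  ✓
  (0,5): δ = 72.31°  ·
  (1,2): δ = 136.48°  ·
  (1,3): δ = 44.62°  ✓
  (1,4): δ = 11.46°  ✓
  (1,5): δ = 16.29°  ✓
  (2,3): δ = 88.14°  ·
  (2,4): δ = 54.98°  ✓
  (2,5): δ = 27.22°  ✓
  (3,4): δ = 146.84°  ·
  (3,5): δ = 119.08°  ·
  (4,5): δ = 152.25°  ·
antipodal pairs: 7

count = 7; pairs: (0,3), (0,4), (1,3), (1,4), (1,5), (2,4), (2,5)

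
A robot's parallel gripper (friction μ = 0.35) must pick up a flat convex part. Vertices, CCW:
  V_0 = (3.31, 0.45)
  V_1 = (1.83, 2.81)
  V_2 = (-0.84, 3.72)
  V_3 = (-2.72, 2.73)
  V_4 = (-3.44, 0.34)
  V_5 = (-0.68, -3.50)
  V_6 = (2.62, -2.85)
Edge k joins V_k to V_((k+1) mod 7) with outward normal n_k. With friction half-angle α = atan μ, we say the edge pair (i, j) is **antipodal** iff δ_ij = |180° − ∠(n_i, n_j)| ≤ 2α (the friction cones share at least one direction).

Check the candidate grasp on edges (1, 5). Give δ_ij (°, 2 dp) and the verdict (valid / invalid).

δ = 29.96°, valid

α = atan 0.35 = 19.29°;  2α = 38.58°
edge 1: e_1 = (-2.67, +0.91);  n_1 = (+0.3226, +0.9465)
edge 5: e_5 = (+3.30, +0.65);  n_5 = (+0.1933, -0.9811)
∠(n_1, n_5) = 150.04°
δ = |180° − 150.04°| = 29.96°
29.96° ≤ 2α = 38.58°  →  valid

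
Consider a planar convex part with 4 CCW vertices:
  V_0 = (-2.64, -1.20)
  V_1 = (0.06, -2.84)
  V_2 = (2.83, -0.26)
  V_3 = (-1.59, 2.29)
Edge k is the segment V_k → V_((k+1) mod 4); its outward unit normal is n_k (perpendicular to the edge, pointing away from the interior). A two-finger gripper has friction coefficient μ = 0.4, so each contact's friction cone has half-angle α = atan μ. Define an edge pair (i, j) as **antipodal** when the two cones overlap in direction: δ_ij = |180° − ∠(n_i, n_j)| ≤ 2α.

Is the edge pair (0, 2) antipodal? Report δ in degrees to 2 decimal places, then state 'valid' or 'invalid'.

δ = 1.29°, valid

α = atan 0.4 = 21.80°;  2α = 43.60°
edge 0: e_0 = (+2.70, -1.64);  n_0 = (-0.5191, -0.8547)
edge 2: e_2 = (-4.42, +2.55);  n_2 = (+0.4997, +0.8662)
∠(n_0, n_2) = 178.71°
δ = |180° − 178.71°| = 1.29°
1.29° ≤ 2α = 43.60°  →  valid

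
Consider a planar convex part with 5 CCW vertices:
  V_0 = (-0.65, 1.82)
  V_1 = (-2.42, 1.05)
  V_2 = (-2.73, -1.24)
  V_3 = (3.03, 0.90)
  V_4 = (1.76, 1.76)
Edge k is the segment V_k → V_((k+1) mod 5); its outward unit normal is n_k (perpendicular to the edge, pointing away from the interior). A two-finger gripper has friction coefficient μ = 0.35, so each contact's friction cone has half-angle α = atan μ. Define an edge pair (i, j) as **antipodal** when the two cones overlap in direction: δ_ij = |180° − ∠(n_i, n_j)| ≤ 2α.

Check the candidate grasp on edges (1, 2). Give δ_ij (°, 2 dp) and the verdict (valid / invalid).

δ = 61.91°, invalid

α = atan 0.35 = 19.29°;  2α = 38.58°
edge 1: e_1 = (-0.31, -2.29);  n_1 = (-0.9910, +0.1341)
edge 2: e_2 = (+5.76, +2.14);  n_2 = (+0.3483, -0.9374)
∠(n_1, n_2) = 118.09°
δ = |180° − 118.09°| = 61.91°
61.91° > 2α = 38.58°  →  invalid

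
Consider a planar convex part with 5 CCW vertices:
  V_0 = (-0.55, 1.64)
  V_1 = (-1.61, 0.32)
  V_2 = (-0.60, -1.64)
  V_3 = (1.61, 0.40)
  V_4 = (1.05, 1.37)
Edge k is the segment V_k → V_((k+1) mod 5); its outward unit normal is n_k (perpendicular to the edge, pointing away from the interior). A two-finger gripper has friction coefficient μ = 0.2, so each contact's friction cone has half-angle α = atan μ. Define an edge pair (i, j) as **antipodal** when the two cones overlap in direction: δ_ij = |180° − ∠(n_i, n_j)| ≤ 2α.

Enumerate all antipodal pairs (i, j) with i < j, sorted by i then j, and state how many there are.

α = atan 0.2 = 11.31°;  2α = 22.62°
n_0 = (-0.7797, +0.6261)
n_1 = (-0.8889, -0.4581)
n_2 = (+0.6783, -0.7348)
n_3 = (+0.8660, +0.5000)
n_4 = (+0.1664, +0.9861)
  (0,1): δ = 113.97°  ·
  (0,2): δ = 8.53°  ✓
  (0,3): δ = 68.76°  ·
  (0,4): δ = 119.19°  ·
  (1,2): δ = 74.55°  ·
  (1,3): δ = 2.74°  ✓
  (1,4): δ = 53.16°  ·
  (2,3): δ = 102.71°  ·
  (2,4): δ = 52.29°  ·
  (3,4): δ = 129.58°  ·
antipodal pairs: 2

count = 2; pairs: (0,2), (1,3)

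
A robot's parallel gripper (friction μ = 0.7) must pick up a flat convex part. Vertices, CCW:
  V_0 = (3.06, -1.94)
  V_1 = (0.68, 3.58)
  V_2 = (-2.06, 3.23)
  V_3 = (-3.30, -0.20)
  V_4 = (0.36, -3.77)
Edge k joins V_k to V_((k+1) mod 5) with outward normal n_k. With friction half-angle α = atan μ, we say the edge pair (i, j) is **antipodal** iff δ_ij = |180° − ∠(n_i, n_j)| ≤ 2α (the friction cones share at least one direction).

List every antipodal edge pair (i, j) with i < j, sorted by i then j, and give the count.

α = atan 0.7 = 34.99°;  2α = 69.98°
n_0 = (+0.9183, +0.3959)
n_1 = (-0.1267, +0.9919)
n_2 = (-0.9404, +0.3400)
n_3 = (-0.6983, -0.7159)
n_4 = (+0.5611, -0.8278)
  (0,1): δ = 106.04°  ·
  (0,2): δ = 43.20°  ✓
  (0,3): δ = 22.39°  ✓
  (0,4): δ = 100.80°  ·
  (1,2): δ = 117.16°  ·
  (1,3): δ = 51.57°  ✓
  (1,4): δ = 26.85°  ✓
  (2,3): δ = 114.41°  ·
  (2,4): δ = 36.00°  ✓
  (3,4): δ = 101.58°  ·
antipodal pairs: 5

count = 5; pairs: (0,2), (0,3), (1,3), (1,4), (2,4)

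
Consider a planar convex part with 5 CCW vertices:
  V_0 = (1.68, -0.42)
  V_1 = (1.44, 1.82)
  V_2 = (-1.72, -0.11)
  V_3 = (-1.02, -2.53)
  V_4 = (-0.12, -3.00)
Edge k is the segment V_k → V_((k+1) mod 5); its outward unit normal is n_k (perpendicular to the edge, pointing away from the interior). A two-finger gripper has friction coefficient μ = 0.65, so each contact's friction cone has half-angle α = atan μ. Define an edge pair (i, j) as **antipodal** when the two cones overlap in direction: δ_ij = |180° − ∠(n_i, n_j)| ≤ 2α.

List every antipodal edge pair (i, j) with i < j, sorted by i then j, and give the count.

count = 6; pairs: (0,1), (0,2), (0,3), (1,3), (1,4), (2,4)

α = atan 0.65 = 33.02°;  2α = 66.05°
n_0 = (+0.9943, +0.1065)
n_1 = (-0.5212, +0.8534)
n_2 = (-0.9606, -0.2779)
n_3 = (-0.4629, -0.8864)
n_4 = (+0.8201, -0.5722)
  (0,1): δ = 64.70°  ✓
  (0,2): δ = 10.02°  ✓
  (0,3): δ = 56.31°  ✓
  (0,4): δ = 138.98°  ·
  (1,2): δ = 105.28°  ·
  (1,3): δ = 58.99°  ✓
  (1,4): δ = 23.68°  ✓
  (2,3): δ = 133.71°  ·
  (2,4): δ = 51.04°  ✓
  (3,4): δ = 97.33°  ·
antipodal pairs: 6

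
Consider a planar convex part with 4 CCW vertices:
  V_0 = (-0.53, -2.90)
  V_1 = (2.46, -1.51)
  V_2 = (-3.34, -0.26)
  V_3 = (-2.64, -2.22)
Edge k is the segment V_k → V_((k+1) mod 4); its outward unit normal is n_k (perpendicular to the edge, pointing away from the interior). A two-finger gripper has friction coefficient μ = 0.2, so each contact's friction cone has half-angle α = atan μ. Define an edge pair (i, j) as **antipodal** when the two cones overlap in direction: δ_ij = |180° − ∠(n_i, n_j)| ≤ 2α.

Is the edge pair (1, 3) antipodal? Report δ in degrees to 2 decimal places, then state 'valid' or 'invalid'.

α = atan 0.2 = 11.31°;  2α = 22.62°
edge 1: e_1 = (-5.80, +1.25);  n_1 = (+0.2107, +0.9776)
edge 3: e_3 = (+2.11, -0.68);  n_3 = (-0.3067, -0.9518)
∠(n_1, n_3) = 174.30°
δ = |180° − 174.30°| = 5.70°
5.70° ≤ 2α = 22.62°  →  valid

δ = 5.70°, valid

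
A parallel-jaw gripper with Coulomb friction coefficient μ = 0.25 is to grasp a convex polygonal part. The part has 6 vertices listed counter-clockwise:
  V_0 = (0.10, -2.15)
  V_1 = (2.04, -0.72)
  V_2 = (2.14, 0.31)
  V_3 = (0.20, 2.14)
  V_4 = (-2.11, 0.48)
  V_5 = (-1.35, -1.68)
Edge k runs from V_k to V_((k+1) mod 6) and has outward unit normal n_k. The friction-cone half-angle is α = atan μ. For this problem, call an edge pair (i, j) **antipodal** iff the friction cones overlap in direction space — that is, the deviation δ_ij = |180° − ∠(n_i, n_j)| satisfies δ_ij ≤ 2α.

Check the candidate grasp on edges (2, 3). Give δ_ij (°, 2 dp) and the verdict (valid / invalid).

α = atan 0.25 = 14.04°;  2α = 28.07°
edge 2: e_2 = (-1.94, +1.83);  n_2 = (+0.6862, +0.7274)
edge 3: e_3 = (-2.31, -1.66);  n_3 = (-0.5836, +0.8121)
∠(n_2, n_3) = 79.03°
δ = |180° − 79.03°| = 100.97°
100.97° > 2α = 28.07°  →  invalid

δ = 100.97°, invalid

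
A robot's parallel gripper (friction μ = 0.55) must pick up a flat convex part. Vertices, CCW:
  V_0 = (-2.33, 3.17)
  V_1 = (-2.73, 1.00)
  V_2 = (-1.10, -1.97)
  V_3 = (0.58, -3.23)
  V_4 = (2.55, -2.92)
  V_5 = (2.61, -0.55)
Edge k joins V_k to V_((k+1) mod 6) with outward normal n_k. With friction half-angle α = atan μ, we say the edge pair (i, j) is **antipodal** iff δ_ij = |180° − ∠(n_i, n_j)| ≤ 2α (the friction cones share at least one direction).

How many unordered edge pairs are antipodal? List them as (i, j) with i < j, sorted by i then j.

α = atan 0.55 = 28.81°;  2α = 57.62°
n_0 = (-0.9834, +0.1813)
n_1 = (-0.8767, -0.4811)
n_2 = (-0.6000, -0.8000)
n_3 = (+0.1554, -0.9878)
n_4 = (+0.9997, -0.0253)
n_5 = (+0.6016, +0.7988)
  (0,1): δ = 140.80°  ·
  (0,2): δ = 116.43°  ·
  (0,3): δ = 70.61°  ·
  (0,4): δ = 8.99°  ✓
  (0,5): δ = 63.46°  ·
  (1,2): δ = 155.63°  ·
  (1,3): δ = 109.82°  ·
  (1,4): δ = 30.21°  ✓
  (1,5): δ = 24.26°  ✓
  (2,3): δ = 134.19°  ·
  (2,4): δ = 54.58°  ✓
  (2,5): δ = 0.11°  ✓
  (3,4): δ = 100.39°  ·
  (3,5): δ = 45.92°  ✓
  (4,5): δ = 125.53°  ·
antipodal pairs: 6

count = 6; pairs: (0,4), (1,4), (1,5), (2,4), (2,5), (3,5)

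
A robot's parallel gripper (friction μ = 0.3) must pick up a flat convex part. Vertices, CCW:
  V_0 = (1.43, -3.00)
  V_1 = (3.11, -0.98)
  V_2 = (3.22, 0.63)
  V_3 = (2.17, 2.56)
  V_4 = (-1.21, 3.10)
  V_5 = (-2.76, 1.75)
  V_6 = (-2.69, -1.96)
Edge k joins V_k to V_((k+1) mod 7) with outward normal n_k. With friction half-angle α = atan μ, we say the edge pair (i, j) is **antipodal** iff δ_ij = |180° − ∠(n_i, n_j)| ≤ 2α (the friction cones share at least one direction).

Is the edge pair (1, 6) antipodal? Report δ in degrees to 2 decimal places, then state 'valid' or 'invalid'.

δ = 79.74°, invalid

α = atan 0.3 = 16.70°;  2α = 33.40°
edge 1: e_1 = (+0.11, +1.61);  n_1 = (+0.9977, -0.0682)
edge 6: e_6 = (+4.12, -1.04);  n_6 = (-0.2447, -0.9696)
∠(n_1, n_6) = 100.26°
δ = |180° − 100.26°| = 79.74°
79.74° > 2α = 33.40°  →  invalid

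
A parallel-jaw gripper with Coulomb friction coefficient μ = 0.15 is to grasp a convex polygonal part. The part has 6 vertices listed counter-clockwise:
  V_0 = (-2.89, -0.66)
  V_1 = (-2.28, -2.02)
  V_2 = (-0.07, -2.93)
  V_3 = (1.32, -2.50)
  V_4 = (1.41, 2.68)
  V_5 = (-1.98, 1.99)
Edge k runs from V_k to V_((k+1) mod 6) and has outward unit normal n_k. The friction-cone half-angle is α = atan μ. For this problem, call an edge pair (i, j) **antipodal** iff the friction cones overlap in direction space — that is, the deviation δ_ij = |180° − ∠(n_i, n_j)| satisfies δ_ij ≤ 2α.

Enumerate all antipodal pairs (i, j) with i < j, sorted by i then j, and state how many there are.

α = atan 0.15 = 8.53°;  2α = 17.06°
n_0 = (-0.9124, -0.4092)
n_1 = (-0.3807, -0.9247)
n_2 = (+0.2955, -0.9553)
n_3 = (+0.9998, -0.0174)
n_4 = (-0.1995, +0.9799)
n_5 = (-0.9458, +0.3248)
  (0,1): δ = 136.54°  ·
  (0,2): δ = 96.97°  ·
  (0,3): δ = 25.15°  ·
  (0,4): δ = 77.35°  ·
  (0,5): δ = 136.89°  ·
  (1,2): δ = 140.43°  ·
  (1,3): δ = 68.62°  ·
  (1,4): δ = 33.88°  ·
  (1,5): δ = 93.43°  ·
  (2,3): δ = 108.18°  ·
  (2,4): δ = 5.68°  ✓
  (2,5): δ = 53.86°  ·
  (3,4): δ = 77.50°  ·
  (3,5): δ = 17.96°  ·
  (4,5): δ = 120.46°  ·
antipodal pairs: 1

count = 1; pairs: (2,4)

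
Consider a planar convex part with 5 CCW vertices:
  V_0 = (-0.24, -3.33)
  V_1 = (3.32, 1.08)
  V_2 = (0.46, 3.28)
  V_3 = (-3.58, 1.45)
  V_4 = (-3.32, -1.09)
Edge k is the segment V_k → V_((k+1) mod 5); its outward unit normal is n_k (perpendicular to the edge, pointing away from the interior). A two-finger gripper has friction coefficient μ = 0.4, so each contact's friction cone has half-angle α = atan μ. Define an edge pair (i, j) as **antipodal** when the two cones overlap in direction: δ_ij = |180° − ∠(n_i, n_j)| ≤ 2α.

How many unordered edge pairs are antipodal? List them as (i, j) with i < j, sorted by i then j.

count = 2; pairs: (0,2), (1,4)

α = atan 0.4 = 21.80°;  2α = 43.60°
n_0 = (+0.7781, -0.6281)
n_1 = (+0.6097, +0.7926)
n_2 = (-0.4126, +0.9109)
n_3 = (-0.9948, -0.1018)
n_4 = (-0.5882, -0.8087)
  (0,1): δ = 88.66°  ·
  (0,2): δ = 26.72°  ✓
  (0,3): δ = 44.76°  ·
  (0,4): δ = 92.89°  ·
  (1,2): δ = 118.06°  ·
  (1,3): δ = 46.59°  ·
  (1,4): δ = 1.54°  ✓
  (2,3): δ = 108.52°  ·
  (2,4): δ = 60.40°  ·
  (3,4): δ = 131.87°  ·
antipodal pairs: 2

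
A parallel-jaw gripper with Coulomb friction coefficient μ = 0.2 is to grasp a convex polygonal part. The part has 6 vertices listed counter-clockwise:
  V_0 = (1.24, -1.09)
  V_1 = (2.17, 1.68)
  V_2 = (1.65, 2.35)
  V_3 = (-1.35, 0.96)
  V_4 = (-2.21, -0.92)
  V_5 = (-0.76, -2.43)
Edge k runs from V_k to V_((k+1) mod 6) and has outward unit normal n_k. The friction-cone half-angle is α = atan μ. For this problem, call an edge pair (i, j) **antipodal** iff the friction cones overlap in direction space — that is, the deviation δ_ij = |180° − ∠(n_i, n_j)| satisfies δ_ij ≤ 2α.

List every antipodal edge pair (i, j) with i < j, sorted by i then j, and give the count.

α = atan 0.2 = 11.31°;  2α = 22.62°
n_0 = (+0.9480, -0.3183)
n_1 = (+0.7900, +0.6131)
n_2 = (-0.4204, +0.9073)
n_3 = (-0.9094, +0.4160)
n_4 = (-0.7213, -0.6926)
n_5 = (+0.5566, -0.8308)
  (0,1): δ = 123.63°  ·
  (0,2): δ = 46.58°  ·
  (0,3): δ = 6.02°  ✓
  (0,4): δ = 62.40°  ·
  (0,5): δ = 142.38°  ·
  (1,2): δ = 102.96°  ·
  (1,3): δ = 62.40°  ·
  (1,4): δ = 6.02°  ✓
  (1,5): δ = 86.01°  ·
  (2,3): δ = 139.44°  ·
  (2,4): δ = 71.02°  ·
  (2,5): δ = 8.96°  ✓
  (3,4): δ = 111.58°  ·
  (3,5): δ = 31.60°  ·
  (4,5): δ = 100.02°  ·
antipodal pairs: 3

count = 3; pairs: (0,3), (1,4), (2,5)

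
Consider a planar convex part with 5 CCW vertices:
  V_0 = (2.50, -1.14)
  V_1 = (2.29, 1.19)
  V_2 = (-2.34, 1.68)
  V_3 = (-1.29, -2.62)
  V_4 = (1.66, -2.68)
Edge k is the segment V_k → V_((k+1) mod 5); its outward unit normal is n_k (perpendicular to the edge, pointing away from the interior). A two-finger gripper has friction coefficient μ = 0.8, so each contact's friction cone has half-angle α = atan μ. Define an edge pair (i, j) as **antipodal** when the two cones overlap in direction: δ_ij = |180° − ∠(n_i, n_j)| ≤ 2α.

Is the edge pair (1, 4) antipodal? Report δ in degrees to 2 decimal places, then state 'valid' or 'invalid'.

α = atan 0.8 = 38.66°;  2α = 77.32°
edge 1: e_1 = (-4.63, +0.49);  n_1 = (+0.1052, +0.9944)
edge 4: e_4 = (+0.84, +1.54);  n_4 = (+0.8779, -0.4789)
∠(n_1, n_4) = 112.57°
δ = |180° − 112.57°| = 67.43°
67.43° ≤ 2α = 77.32°  →  valid

δ = 67.43°, valid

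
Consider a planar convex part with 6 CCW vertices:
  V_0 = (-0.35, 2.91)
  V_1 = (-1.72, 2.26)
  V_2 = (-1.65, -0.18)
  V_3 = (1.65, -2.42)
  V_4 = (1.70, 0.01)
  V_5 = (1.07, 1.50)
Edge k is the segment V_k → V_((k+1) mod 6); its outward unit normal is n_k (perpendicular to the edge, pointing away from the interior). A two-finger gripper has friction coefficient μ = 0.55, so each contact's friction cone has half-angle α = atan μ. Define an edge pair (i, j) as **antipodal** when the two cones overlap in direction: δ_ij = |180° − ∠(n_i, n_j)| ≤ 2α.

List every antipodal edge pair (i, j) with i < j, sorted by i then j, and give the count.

α = atan 0.55 = 28.81°;  2α = 57.62°
n_0 = (-0.4287, +0.9035)
n_1 = (-0.9996, -0.0287)
n_2 = (-0.5616, -0.8274)
n_3 = (+0.9998, -0.0206)
n_4 = (+0.9211, +0.3894)
n_5 = (+0.7046, +0.7096)
  (0,1): δ = 113.74°  ·
  (0,2): δ = 59.55°  ·
  (0,3): δ = 63.44°  ·
  (0,4): δ = 87.54°  ·
  (0,5): δ = 109.82°  ·
  (1,2): δ = 125.81°  ·
  (1,3): δ = 2.82°  ✓
  (1,4): δ = 21.28°  ✓
  (1,5): δ = 43.56°  ✓
  (2,3): δ = 57.01°  ✓
  (2,4): δ = 32.91°  ✓
  (2,5): δ = 10.63°  ✓
  (3,4): δ = 155.90°  ·
  (3,5): δ = 133.62°  ·
  (4,5): δ = 157.72°  ·
antipodal pairs: 6

count = 6; pairs: (1,3), (1,4), (1,5), (2,3), (2,4), (2,5)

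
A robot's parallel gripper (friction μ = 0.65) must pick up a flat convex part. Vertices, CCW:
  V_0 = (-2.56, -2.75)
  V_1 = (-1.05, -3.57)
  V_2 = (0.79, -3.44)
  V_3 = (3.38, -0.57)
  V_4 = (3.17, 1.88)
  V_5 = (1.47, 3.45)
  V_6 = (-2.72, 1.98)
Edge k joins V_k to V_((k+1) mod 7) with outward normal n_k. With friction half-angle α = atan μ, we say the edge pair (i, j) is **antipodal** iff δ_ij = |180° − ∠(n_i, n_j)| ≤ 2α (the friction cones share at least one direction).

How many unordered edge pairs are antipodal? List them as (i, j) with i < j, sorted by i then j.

α = atan 0.65 = 33.02°;  2α = 66.05°
n_0 = (-0.4772, -0.8788)
n_1 = (+0.0705, -0.9975)
n_2 = (+0.7424, -0.6700)
n_3 = (+0.9963, +0.0854)
n_4 = (+0.6785, +0.7346)
n_5 = (-0.3311, +0.9436)
n_6 = (-0.9994, -0.0338)
  (0,1): δ = 147.45°  ·
  (0,2): δ = 103.56°  ·
  (0,3): δ = 56.60°  ✓
  (0,4): δ = 14.22°  ✓
  (0,5): δ = 47.84°  ✓
  (0,6): δ = 120.44°  ·
  (1,2): δ = 136.11°  ·
  (1,3): δ = 89.14°  ·
  (1,4): δ = 46.76°  ✓
  (1,5): δ = 15.29°  ✓
  (1,6): δ = 87.90°  ·
  (2,3): δ = 133.04°  ·
  (2,4): δ = 90.66°  ·
  (2,5): δ = 28.60°  ✓
  (2,6): δ = 44.00°  ✓
  (3,4): δ = 137.62°  ·
  (3,5): δ = 75.57°  ·
  (3,6): δ = 2.96°  ✓
  (4,5): δ = 117.94°  ·
  (4,6): δ = 45.34°  ✓
  (5,6): δ = 107.40°  ·
antipodal pairs: 9

count = 9; pairs: (0,3), (0,4), (0,5), (1,4), (1,5), (2,5), (2,6), (3,6), (4,6)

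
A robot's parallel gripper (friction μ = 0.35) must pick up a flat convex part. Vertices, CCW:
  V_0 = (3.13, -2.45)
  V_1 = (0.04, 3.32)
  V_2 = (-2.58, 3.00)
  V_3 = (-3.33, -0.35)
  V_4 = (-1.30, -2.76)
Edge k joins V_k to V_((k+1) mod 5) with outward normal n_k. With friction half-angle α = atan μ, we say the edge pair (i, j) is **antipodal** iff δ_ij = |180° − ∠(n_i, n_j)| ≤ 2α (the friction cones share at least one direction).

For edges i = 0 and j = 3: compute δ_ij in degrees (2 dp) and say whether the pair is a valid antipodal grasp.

δ = 11.94°, valid

α = atan 0.35 = 19.29°;  2α = 38.58°
edge 0: e_0 = (-3.09, +5.77);  n_0 = (+0.8815, +0.4721)
edge 3: e_3 = (+2.03, -2.41);  n_3 = (-0.7648, -0.6442)
∠(n_0, n_3) = 168.06°
δ = |180° − 168.06°| = 11.94°
11.94° ≤ 2α = 38.58°  →  valid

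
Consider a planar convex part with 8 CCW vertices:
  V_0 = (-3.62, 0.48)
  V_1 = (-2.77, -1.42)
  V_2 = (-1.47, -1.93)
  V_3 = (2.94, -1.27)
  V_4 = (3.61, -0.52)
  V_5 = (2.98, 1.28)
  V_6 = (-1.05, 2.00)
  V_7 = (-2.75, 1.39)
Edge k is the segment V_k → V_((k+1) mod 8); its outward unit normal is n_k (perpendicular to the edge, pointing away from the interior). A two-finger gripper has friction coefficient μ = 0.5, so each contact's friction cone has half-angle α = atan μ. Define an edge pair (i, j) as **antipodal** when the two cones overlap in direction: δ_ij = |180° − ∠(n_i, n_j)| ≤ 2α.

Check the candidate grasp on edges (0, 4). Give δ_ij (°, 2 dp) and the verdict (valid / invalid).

α = atan 0.5 = 26.57°;  2α = 53.13°
edge 0: e_0 = (+0.85, -1.90);  n_0 = (-0.9128, -0.4084)
edge 4: e_4 = (-0.63, +1.80);  n_4 = (+0.9439, +0.3304)
∠(n_0, n_4) = 175.19°
δ = |180° − 175.19°| = 4.81°
4.81° ≤ 2α = 53.13°  →  valid

δ = 4.81°, valid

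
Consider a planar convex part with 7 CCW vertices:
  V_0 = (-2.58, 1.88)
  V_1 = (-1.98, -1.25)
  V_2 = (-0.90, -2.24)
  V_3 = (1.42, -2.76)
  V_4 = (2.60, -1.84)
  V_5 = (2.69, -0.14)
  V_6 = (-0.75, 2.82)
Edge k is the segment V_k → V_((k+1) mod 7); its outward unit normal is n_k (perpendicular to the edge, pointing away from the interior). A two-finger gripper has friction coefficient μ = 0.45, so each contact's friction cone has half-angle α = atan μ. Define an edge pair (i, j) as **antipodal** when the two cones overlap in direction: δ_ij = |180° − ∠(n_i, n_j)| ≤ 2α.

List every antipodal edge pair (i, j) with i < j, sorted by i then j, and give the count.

α = atan 0.45 = 24.23°;  2α = 48.46°
n_0 = (-0.9821, -0.1883)
n_1 = (-0.6757, -0.7372)
n_2 = (-0.2187, -0.9758)
n_3 = (+0.6149, -0.7886)
n_4 = (+0.9986, -0.0529)
n_5 = (+0.6522, +0.7580)
n_6 = (-0.4569, +0.8895)
  (0,1): δ = 143.36°  ·
  (0,2): δ = 113.48°  ·
  (0,3): δ = 62.91°  ·
  (0,4): δ = 13.88°  ✓
  (0,5): δ = 38.44°  ✓
  (0,6): δ = 106.34°  ·
  (1,2): δ = 150.12°  ·
  (1,3): δ = 99.55°  ·
  (1,4): δ = 50.52°  ·
  (1,5): δ = 1.80°  ✓
  (1,6): δ = 69.70°  ·
  (2,3): δ = 129.42°  ·
  (2,4): δ = 80.40°  ·
  (2,5): δ = 28.08°  ✓
  (2,6): δ = 39.82°  ✓
  (3,4): δ = 130.97°  ·
  (3,5): δ = 78.65°  ·
  (3,6): δ = 10.75°  ✓
  (4,5): δ = 127.68°  ·
  (4,6): δ = 59.78°  ·
  (5,6): δ = 112.10°  ·
antipodal pairs: 6

count = 6; pairs: (0,4), (0,5), (1,5), (2,5), (2,6), (3,6)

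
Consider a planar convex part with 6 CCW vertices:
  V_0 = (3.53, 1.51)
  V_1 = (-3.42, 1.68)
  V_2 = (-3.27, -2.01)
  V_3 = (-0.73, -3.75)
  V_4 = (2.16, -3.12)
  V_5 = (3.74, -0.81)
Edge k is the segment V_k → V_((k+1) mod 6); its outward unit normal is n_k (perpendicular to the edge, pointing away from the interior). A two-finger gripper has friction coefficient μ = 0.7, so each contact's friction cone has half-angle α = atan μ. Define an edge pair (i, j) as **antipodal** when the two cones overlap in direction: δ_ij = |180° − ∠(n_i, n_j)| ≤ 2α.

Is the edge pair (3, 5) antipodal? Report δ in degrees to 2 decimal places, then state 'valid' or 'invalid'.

δ = 97.13°, invalid

α = atan 0.7 = 34.99°;  2α = 69.98°
edge 3: e_3 = (+2.89, +0.63);  n_3 = (+0.2130, -0.9771)
edge 5: e_5 = (-0.21, +2.32);  n_5 = (+0.9959, +0.0901)
∠(n_3, n_5) = 82.87°
δ = |180° − 82.87°| = 97.13°
97.13° > 2α = 69.98°  →  invalid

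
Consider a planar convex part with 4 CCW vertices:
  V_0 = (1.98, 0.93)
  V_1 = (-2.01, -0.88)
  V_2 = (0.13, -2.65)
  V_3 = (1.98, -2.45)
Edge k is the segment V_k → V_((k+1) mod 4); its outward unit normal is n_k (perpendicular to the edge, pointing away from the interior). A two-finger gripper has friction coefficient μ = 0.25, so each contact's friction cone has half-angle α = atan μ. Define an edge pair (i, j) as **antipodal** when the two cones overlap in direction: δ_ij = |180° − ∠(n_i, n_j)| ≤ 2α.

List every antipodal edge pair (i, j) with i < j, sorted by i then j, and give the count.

count = 1; pairs: (0,2)

α = atan 0.25 = 14.04°;  2α = 28.07°
n_0 = (-0.4131, +0.9107)
n_1 = (-0.6373, -0.7706)
n_2 = (+0.1075, -0.9942)
n_3 = (+1.0000, -0.0000)
  (0,1): δ = 63.99°  ·
  (0,2): δ = 18.23°  ✓
  (0,3): δ = 65.60°  ·
  (1,2): δ = 134.24°  ·
  (1,3): δ = 50.41°  ·
  (2,3): δ = 96.17°  ·
antipodal pairs: 1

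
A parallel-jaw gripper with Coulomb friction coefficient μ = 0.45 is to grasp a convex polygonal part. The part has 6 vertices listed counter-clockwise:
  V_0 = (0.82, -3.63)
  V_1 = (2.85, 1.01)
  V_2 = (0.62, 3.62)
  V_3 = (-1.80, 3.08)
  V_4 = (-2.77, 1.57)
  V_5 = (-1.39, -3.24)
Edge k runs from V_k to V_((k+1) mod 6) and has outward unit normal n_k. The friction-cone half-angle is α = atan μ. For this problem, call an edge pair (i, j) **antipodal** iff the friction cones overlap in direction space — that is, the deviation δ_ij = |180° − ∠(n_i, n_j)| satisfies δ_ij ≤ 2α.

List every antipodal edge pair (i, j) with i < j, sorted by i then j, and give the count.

count = 5; pairs: (0,3), (0,4), (1,4), (1,5), (2,5)

α = atan 0.45 = 24.23°;  2α = 48.46°
n_0 = (+0.9162, -0.4008)
n_1 = (+0.7603, +0.6496)
n_2 = (-0.2178, +0.9760)
n_3 = (-0.8414, +0.5405)
n_4 = (-0.9612, -0.2758)
n_5 = (-0.1738, -0.9848)
  (0,1): δ = 115.86°  ·
  (0,2): δ = 53.79°  ·
  (0,3): δ = 9.09°  ✓
  (0,4): δ = 39.64°  ✓
  (0,5): δ = 103.62°  ·
  (1,2): δ = 117.93°  ·
  (1,3): δ = 73.23°  ·
  (1,4): δ = 24.50°  ✓
  (1,5): δ = 39.48°  ✓
  (2,3): δ = 135.29°  ·
  (2,4): δ = 86.57°  ·
  (2,5): δ = 22.59°  ✓
  (3,4): δ = 131.28°  ·
  (3,5): δ = 67.29°  ·
  (4,5): δ = 116.02°  ·
antipodal pairs: 5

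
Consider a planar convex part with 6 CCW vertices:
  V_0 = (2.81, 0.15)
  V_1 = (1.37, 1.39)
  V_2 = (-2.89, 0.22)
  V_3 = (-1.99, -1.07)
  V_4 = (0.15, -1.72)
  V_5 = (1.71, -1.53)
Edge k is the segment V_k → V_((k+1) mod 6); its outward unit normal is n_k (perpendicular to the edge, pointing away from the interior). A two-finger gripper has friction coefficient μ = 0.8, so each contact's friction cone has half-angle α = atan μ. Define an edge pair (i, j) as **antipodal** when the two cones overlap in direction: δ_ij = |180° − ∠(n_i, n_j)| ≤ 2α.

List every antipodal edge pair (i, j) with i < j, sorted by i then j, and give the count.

count = 8; pairs: (0,2), (0,3), (0,4), (1,2), (1,3), (1,4), (1,5), (2,5)

α = atan 0.8 = 38.66°;  2α = 77.32°
n_0 = (+0.6525, +0.7578)
n_1 = (-0.2648, +0.9643)
n_2 = (-0.8201, -0.5722)
n_3 = (-0.2906, -0.9568)
n_4 = (+0.1209, -0.9927)
n_5 = (+0.8366, -0.5478)
  (0,1): δ = 123.91°  ·
  (0,2): δ = 14.37°  ✓
  (0,3): δ = 23.84°  ✓
  (0,4): δ = 47.68°  ✓
  (0,5): δ = 97.52°  ·
  (1,2): δ = 70.45°  ✓
  (1,3): δ = 32.25°  ✓
  (1,4): δ = 8.41°  ✓
  (1,5): δ = 41.43°  ✓
  (2,3): δ = 141.80°  ·
  (2,4): δ = 117.96°  ·
  (2,5): δ = 68.12°  ✓
  (3,4): δ = 156.16°  ·
  (3,5): δ = 106.32°  ·
  (4,5): δ = 130.16°  ·
antipodal pairs: 8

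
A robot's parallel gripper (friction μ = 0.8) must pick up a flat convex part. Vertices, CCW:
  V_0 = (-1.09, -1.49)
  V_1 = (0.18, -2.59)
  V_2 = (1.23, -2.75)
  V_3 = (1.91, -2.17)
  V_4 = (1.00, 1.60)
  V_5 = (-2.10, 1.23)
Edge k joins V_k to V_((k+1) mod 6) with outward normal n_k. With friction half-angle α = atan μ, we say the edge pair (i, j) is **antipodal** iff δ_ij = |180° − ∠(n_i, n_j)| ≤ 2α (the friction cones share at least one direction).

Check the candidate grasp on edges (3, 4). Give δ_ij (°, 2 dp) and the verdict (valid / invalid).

α = atan 0.8 = 38.66°;  2α = 77.32°
edge 3: e_3 = (-0.91, +3.77);  n_3 = (+0.9721, +0.2346)
edge 4: e_4 = (-3.10, -0.37);  n_4 = (-0.1185, +0.9930)
∠(n_3, n_4) = 83.24°
δ = |180° − 83.24°| = 96.76°
96.76° > 2α = 77.32°  →  invalid

δ = 96.76°, invalid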